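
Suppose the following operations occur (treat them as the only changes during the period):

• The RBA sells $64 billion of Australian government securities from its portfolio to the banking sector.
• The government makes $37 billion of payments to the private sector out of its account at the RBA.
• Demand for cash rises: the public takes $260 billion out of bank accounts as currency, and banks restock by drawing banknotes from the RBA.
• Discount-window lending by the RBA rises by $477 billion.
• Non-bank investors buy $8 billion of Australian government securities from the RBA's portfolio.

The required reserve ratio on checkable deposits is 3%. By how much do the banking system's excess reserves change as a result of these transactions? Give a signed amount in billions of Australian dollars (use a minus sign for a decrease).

+$188.93 billion

OMO sale (to banks) $64 billion: reserves −$64B, deposits 0.
Government spending $37 billion: reserves +$37B, deposits +$37B.
Currency withdrawal $260 billion: reserves −$260B, deposits −$260B.
Discount-window loan $477 billion: reserves +$477B, deposits 0.
Asset sale (to non-banks) $8 billion: reserves −$8B, deposits −$8B.
Totals: Δreserves = +$182B, Δdeposits = −$231B.
Δrequired reserves = 3% × −$231B = −$6.93B.
Δexcess reserves = Δreserves − Δrequired = +$182B − (−$6.93B) = +$188.93 billion.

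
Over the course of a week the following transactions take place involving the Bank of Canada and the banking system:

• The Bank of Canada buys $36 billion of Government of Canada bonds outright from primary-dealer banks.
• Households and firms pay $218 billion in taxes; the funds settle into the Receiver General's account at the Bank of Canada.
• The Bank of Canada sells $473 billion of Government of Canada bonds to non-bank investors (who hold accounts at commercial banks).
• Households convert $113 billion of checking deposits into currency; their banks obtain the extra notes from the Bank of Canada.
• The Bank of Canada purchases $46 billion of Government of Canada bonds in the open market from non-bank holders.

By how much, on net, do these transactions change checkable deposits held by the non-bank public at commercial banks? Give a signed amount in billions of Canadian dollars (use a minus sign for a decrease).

-$758 billion

OMO purchase (from banks) $36 billion: the counterparty is a bank, so public deposits are unchanged → 0.
Government account inflow $218 billion: non-bank counterparties' bank balances fall → −$218B.
Asset sale (to non-banks) $473 billion: non-bank counterparties' bank balances fall → −$473B.
Currency withdrawal $113 billion: non-bank counterparties' bank balances fall → −$113B.
Asset purchase (from non-banks) $46 billion: non-bank counterparties' bank balances rise → +$46B.
Net: 0 − 218 − 473 − 113 + 46 = -$758 billion.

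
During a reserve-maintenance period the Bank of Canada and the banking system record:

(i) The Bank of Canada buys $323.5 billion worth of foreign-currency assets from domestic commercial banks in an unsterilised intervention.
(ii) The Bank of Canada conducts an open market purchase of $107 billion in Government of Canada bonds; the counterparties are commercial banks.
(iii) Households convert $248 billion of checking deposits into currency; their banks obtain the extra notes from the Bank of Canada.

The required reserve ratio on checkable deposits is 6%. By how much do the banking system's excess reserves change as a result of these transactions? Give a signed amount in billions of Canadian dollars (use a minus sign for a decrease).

FX purchase $323.5 billion: reserves +$323.5B, deposits 0.
OMO purchase (from banks) $107 billion: reserves +$107B, deposits 0.
Currency withdrawal $248 billion: reserves −$248B, deposits −$248B.
Totals: Δreserves = +$182.5B, Δdeposits = −$248B.
Δrequired reserves = 6% × −$248B = −$14.88B.
Δexcess reserves = Δreserves − Δrequired = +$182.5B − (−$14.88B) = +$197.38 billion.

+$197.38 billion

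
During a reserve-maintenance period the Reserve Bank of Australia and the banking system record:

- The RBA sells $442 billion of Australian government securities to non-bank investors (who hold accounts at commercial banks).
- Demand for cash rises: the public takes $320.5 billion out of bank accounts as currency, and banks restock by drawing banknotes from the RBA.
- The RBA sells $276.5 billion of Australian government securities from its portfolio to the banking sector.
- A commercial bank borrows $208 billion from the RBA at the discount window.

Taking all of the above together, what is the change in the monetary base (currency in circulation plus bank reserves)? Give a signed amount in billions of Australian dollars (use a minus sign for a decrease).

RBA balance sheet:
  Assets:      Securities −$718.5B, Loans to banks +$208B
  Liabilities: Bank reserves −$831B, Currency in circulation +$320.5B
Commercial banking system:
  Assets:      Reserves at CB −$831B, Securities +$276.5B
  Liabilities: Checkable deposits −$762.5B, Borrowings from CB +$208B
Monetary base = currency + reserves: +$320.5B + (−$831B) = -$510.5 billion.

-$510.5 billion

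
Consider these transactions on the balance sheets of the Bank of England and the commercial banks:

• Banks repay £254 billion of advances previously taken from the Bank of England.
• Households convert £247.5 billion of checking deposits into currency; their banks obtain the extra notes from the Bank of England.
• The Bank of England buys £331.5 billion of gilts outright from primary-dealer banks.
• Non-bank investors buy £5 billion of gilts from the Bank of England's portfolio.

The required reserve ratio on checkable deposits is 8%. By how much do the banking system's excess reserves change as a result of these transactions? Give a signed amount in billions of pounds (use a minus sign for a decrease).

-£154.8 billion

Discount-window repayment £254 billion: reserves −£254B, deposits 0.
Currency withdrawal £247.5 billion: reserves −£247.5B, deposits −£247.5B.
OMO purchase (from banks) £331.5 billion: reserves +£331.5B, deposits 0.
Asset sale (to non-banks) £5 billion: reserves −£5B, deposits −£5B.
Totals: Δreserves = −£175B, Δdeposits = −£252.5B.
Δrequired reserves = 8% × −£252.5B = −£20.2B.
Δexcess reserves = Δreserves − Δrequired = −£175B − (−£20.2B) = -£154.8 billion.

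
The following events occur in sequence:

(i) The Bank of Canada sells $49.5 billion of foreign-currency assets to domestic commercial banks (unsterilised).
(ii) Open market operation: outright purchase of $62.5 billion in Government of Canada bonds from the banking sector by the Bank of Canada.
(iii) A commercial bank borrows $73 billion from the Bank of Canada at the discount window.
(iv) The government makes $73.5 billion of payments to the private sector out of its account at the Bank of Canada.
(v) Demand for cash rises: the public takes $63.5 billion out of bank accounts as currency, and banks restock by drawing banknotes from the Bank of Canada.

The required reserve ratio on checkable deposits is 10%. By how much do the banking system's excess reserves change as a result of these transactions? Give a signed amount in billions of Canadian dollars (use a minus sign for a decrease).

+$95 billion

FX sale $49.5 billion: reserves −$49.5B, deposits 0.
OMO purchase (from banks) $62.5 billion: reserves +$62.5B, deposits 0.
Discount-window loan $73 billion: reserves +$73B, deposits 0.
Government spending $73.5 billion: reserves +$73.5B, deposits +$73.5B.
Currency withdrawal $63.5 billion: reserves −$63.5B, deposits −$63.5B.
Totals: Δreserves = +$96B, Δdeposits = +$10B.
Δrequired reserves = 10% × +$10B = +$1B.
Δexcess reserves = Δreserves − Δrequired = +$96B − (+$1B) = +$95 billion.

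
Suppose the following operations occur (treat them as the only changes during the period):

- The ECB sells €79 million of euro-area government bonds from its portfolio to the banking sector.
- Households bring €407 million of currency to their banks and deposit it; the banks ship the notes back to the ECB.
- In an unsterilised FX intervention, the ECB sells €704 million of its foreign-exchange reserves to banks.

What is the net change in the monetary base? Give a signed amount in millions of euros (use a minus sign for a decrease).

-€783 million

OMO sale (to banks) €79 million: ECB balance sheet contracts → −€79M.
Currency deposit €407 million: just a shift between currency and reserves — both are base money → 0.
FX sale €704 million: ECB balance sheet contracts → −€704M.
Net: −79 + 0 − 704 = -€783 million.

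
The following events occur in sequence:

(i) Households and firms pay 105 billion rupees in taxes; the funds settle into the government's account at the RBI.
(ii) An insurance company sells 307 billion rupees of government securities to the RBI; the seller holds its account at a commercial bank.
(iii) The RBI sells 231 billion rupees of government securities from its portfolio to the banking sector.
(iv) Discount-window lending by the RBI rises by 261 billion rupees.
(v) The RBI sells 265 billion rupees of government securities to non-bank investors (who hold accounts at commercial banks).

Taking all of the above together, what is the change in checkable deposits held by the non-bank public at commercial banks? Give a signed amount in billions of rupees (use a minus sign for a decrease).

-63 billion

Government account inflow 105 billion rupees: non-bank counterparties' bank balances fall → −105B.
Asset purchase (from non-banks) 307 billion rupees: non-bank counterparties' bank balances rise → +307B.
OMO sale (to banks) 231 billion rupees: the counterparty is a bank, so public deposits are unchanged → 0.
Discount-window loan 261 billion rupees: the counterparty is a bank, so public deposits are unchanged → 0.
Asset sale (to non-banks) 265 billion rupees: non-bank counterparties' bank balances fall → −265B.
Net: −105 + 307 + 0 + 0 − 265 = -63 billion.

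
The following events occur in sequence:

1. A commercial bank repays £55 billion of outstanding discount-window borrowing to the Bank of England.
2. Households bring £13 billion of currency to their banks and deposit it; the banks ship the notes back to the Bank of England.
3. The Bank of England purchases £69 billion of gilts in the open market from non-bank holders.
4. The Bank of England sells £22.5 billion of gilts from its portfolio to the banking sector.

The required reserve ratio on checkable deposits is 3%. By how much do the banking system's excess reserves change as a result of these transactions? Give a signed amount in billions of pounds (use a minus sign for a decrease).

Discount-window repayment £55 billion: reserves −£55B, deposits 0.
Currency deposit £13 billion: reserves +£13B, deposits +£13B.
Asset purchase (from non-banks) £69 billion: reserves +£69B, deposits +£69B.
OMO sale (to banks) £22.5 billion: reserves −£22.5B, deposits 0.
Totals: Δreserves = +£4.5B, Δdeposits = +£82B.
Δrequired reserves = 3% × +£82B = +£2.46B.
Δexcess reserves = Δreserves − Δrequired = +£4.5B − (+£2.46B) = +£2.04 billion.

+£2.04 billion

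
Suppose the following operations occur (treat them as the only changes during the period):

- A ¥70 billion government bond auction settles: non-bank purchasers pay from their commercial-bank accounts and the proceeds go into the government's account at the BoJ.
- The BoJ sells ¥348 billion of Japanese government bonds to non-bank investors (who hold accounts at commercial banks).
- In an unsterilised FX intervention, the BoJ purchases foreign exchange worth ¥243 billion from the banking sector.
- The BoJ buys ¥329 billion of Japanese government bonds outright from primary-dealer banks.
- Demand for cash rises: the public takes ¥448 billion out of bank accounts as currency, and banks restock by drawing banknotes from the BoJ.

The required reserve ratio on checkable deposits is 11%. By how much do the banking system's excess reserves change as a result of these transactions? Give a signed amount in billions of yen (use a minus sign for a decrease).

Government account inflow ¥70 billion: reserves −¥70B, deposits −¥70B.
Asset sale (to non-banks) ¥348 billion: reserves −¥348B, deposits −¥348B.
FX purchase ¥243 billion: reserves +¥243B, deposits 0.
OMO purchase (from banks) ¥329 billion: reserves +¥329B, deposits 0.
Currency withdrawal ¥448 billion: reserves −¥448B, deposits −¥448B.
Totals: Δreserves = −¥294B, Δdeposits = −¥866B.
Δrequired reserves = 11% × −¥866B = −¥95.26B.
Δexcess reserves = Δreserves − Δrequired = −¥294B − (−¥95.26B) = -¥198.74 billion.

-¥198.74 billion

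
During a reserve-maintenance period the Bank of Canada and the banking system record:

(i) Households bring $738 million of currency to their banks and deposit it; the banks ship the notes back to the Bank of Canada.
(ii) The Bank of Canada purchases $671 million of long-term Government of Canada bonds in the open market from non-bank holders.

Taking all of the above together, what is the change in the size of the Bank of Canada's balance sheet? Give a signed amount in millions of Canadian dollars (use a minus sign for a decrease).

Currency deposit $738 million: only the composition of liabilities changes → 0.
Asset purchase (from non-banks) $671 million: a Bank of Canada asset is acquired → +$671M.
Net: 0 + 671 = +$671 million.

+$671 million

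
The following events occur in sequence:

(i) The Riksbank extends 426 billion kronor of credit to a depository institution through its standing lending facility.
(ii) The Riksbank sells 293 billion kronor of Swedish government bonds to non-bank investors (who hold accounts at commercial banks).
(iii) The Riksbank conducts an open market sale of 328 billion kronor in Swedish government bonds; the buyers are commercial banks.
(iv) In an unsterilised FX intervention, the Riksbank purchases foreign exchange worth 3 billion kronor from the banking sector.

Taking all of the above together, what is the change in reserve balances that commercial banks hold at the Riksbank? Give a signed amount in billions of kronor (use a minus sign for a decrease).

Discount-window loan 426 billion kronor: the loan is credited to the bank's reserve account → +426B.
Asset sale (to non-banks) 293 billion kronor: the non-bank buyers' banks settle from reserves → −293B.
OMO sale (to banks) 328 billion kronor: the buying banks pay out of their reserve balances → −328B.
FX purchase 3 billion kronor: the Riksbank pays by crediting reserve accounts → +3B.
Net: 426 − 293 − 328 + 3 = -192 billion.

-192 billion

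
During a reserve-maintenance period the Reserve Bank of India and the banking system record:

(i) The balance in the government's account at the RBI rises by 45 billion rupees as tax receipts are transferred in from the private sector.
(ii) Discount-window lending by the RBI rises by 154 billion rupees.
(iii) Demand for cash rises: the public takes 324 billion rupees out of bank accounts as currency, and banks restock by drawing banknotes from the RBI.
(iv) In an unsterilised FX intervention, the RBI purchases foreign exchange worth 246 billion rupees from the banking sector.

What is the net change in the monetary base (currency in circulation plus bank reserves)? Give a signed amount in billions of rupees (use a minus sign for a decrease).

+355 billion

Government account inflow 45 billion rupees: reserves shift to a non-base liability → −45B.
Discount-window loan 154 billion rupees: RBI balance sheet expands → +154B.
Currency withdrawal 324 billion rupees: just a shift between currency and reserves — both are base money → 0.
FX purchase 246 billion rupees: RBI balance sheet expands → +246B.
Net: −45 + 154 + 0 + 246 = +355 billion.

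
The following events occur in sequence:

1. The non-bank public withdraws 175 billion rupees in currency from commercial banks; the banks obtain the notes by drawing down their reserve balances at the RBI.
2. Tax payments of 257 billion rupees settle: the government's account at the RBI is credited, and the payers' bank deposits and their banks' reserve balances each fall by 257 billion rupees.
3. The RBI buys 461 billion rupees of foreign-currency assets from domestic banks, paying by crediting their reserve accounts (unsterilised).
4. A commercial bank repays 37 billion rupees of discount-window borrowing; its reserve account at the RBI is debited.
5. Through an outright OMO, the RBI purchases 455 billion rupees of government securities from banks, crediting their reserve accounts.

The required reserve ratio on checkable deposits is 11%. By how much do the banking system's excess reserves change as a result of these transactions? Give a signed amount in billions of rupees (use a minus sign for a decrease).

Currency withdrawal 175 billion rupees: reserves −175B, deposits −175B.
Government account inflow 257 billion rupees: reserves −257B, deposits −257B.
FX purchase 461 billion rupees: reserves +461B, deposits 0.
Discount-window repayment 37 billion rupees: reserves −37B, deposits 0.
OMO purchase (from banks) 455 billion rupees: reserves +455B, deposits 0.
Totals: Δreserves = +447B, Δdeposits = −432B.
Δrequired reserves = 11% × −432B = −47.52B.
Δexcess reserves = Δreserves − Δrequired = +447B − (−47.52B) = +494.52 billion.

+494.52 billion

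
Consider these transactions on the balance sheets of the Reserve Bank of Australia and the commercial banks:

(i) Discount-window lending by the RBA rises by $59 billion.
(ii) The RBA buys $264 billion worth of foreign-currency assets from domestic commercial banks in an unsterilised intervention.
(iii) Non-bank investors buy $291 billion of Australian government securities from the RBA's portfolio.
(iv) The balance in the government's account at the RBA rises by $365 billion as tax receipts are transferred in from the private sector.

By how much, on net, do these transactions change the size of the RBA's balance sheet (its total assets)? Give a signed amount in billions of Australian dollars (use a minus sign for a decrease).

Discount-window loan $59 billion: an RBA asset is acquired → +$59B.
FX purchase $264 billion: an RBA asset is acquired → +$264B.
Asset sale (to non-banks) $291 billion: an RBA asset is shed → −$291B.
Government account inflow $365 billion: only the composition of liabilities changes → 0.
Net: 59 + 264 − 291 + 0 = +$32 billion.

+$32 billion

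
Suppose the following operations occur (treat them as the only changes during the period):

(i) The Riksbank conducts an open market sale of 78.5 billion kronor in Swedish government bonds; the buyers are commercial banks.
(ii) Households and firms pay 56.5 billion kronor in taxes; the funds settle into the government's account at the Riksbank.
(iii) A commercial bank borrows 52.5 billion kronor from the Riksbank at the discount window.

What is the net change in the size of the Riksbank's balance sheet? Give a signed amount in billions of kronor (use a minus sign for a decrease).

-26 billion

Riksbank balance sheet:
  Assets:      Securities −78.5B, Loans to banks +52.5B
  Liabilities: Bank reserves −82.5B, Government deposits +56.5B
Change in total Riksbank assets = -26 billion.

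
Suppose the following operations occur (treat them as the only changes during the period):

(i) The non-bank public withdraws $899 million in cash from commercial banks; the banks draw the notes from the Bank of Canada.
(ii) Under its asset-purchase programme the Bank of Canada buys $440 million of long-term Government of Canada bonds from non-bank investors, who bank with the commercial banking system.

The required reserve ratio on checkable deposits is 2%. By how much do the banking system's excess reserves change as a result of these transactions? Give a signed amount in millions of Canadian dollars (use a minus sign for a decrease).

Currency withdrawal $899 million: reserves −$899M, deposits −$899M.
Asset purchase (from non-banks) $440 million: reserves +$440M, deposits +$440M.
Totals: Δreserves = −$459M, Δdeposits = −$459M.
Δrequired reserves = 2% × −$459M = −$9.18M.
Δexcess reserves = Δreserves − Δrequired = −$459M − (−$9.18M) = -$449.82 million.

-$449.82 million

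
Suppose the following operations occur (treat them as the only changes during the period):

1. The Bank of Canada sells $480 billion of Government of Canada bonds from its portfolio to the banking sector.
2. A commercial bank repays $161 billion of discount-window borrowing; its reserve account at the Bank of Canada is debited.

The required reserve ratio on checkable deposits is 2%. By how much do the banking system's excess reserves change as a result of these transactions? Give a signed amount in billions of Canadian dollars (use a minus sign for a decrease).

-$641 billion

OMO sale (to banks) $480 billion: reserves −$480B, deposits 0.
Discount-window repayment $161 billion: reserves −$161B, deposits 0.
Totals: Δreserves = −$641B, Δdeposits = 0.
Δrequired reserves = 2% × 0 = 0.
Δexcess reserves = Δreserves − Δrequired = −$641B − (0) = -$641 billion.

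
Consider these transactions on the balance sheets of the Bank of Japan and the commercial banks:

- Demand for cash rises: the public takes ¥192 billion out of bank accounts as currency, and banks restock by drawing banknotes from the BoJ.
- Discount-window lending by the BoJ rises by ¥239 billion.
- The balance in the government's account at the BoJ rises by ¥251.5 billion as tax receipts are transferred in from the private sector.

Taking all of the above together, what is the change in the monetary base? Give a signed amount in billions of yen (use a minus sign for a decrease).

-¥12.5 billion

BoJ balance sheet:
  Assets:      Loans to banks +¥239B
  Liabilities: Bank reserves −¥204.5B, Currency in circulation +¥192B, Government deposits +¥251.5B
Monetary base = currency + reserves: +¥192B + (−¥204.5B) = -¥12.5 billion.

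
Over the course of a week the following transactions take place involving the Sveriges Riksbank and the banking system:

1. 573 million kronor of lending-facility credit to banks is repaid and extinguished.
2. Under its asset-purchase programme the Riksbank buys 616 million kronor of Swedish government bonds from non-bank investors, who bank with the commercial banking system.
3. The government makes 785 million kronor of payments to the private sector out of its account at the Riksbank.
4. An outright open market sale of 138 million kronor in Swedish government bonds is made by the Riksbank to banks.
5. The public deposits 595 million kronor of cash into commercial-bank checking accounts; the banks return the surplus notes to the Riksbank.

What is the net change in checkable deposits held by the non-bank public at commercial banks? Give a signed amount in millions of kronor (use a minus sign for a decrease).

+1996 million

Riksbank balance sheet:
  Assets:      Securities +478M, Loans to banks −573M
  Liabilities: Bank reserves +1285M, Currency in circulation −595M, Government deposits −785M
Commercial banking system:
  Assets:      Reserves at CB +1285M, Securities +138M
  Liabilities: Checkable deposits +1996M, Borrowings from CB −573M
So the change in checkable deposits held by the non-bank public at commercial banks is +1996 million.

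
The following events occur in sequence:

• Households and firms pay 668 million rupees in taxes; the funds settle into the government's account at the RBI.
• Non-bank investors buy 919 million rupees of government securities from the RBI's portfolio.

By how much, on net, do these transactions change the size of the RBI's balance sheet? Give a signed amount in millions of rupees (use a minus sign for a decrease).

RBI balance sheet:
  Assets:      Securities −919M
  Liabilities: Bank reserves −1587M, Government deposits +668M
Commercial banking system:
  Assets:      Reserves at CB −1587M
  Liabilities: Checkable deposits −1587M
Change in total RBI assets = -919 million.

-919 million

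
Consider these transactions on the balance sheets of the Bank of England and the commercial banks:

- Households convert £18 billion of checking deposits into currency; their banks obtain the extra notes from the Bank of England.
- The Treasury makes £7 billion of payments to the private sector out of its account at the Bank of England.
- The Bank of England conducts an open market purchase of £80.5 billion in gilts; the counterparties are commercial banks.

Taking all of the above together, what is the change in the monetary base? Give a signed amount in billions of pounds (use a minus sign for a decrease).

+£87.5 billion

Bank of England balance sheet:
  Assets:      Securities +£80.5B
  Liabilities: Bank reserves +£69.5B, Currency in circulation +£18B, Government deposits −£7B
Commercial banking system:
  Assets:      Reserves at CB +£69.5B, Securities −£80.5B
  Liabilities: Checkable deposits −£11B
Monetary base = currency + reserves: +£18B + (+£69.5B) = +£87.5 billion.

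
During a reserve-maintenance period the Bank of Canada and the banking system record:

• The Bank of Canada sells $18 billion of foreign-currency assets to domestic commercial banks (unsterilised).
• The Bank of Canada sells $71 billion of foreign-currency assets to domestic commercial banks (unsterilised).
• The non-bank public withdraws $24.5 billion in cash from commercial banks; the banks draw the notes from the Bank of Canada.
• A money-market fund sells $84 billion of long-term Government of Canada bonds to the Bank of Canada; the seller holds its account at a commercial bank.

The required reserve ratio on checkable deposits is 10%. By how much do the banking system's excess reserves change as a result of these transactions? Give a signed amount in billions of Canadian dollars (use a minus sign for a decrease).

-$35.45 billion

FX sale $18 billion: reserves −$18B, deposits 0.
FX sale $71 billion: reserves −$71B, deposits 0.
Currency withdrawal $24.5 billion: reserves −$24.5B, deposits −$24.5B.
Asset purchase (from non-banks) $84 billion: reserves +$84B, deposits +$84B.
Totals: Δreserves = −$29.5B, Δdeposits = +$59.5B.
Δrequired reserves = 10% × +$59.5B = +$5.95B.
Δexcess reserves = Δreserves − Δrequired = −$29.5B − (+$5.95B) = -$35.45 billion.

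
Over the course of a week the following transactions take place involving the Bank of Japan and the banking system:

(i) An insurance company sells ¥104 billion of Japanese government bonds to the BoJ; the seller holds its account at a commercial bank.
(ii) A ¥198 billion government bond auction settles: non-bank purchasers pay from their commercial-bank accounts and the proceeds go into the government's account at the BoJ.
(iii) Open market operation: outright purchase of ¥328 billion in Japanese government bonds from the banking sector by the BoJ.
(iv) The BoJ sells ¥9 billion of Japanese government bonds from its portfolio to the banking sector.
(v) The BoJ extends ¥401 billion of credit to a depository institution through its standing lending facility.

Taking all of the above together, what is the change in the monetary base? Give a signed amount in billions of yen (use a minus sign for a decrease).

+¥626 billion

Asset purchase (from non-banks) ¥104 billion: BoJ balance sheet expands → +¥104B.
Government account inflow ¥198 billion: reserves shift to a non-base liability → −¥198B.
OMO purchase (from banks) ¥328 billion: BoJ balance sheet expands → +¥328B.
OMO sale (to banks) ¥9 billion: BoJ balance sheet contracts → −¥9B.
Discount-window loan ¥401 billion: BoJ balance sheet expands → +¥401B.
Net: 104 − 198 + 328 − 9 + 401 = +¥626 billion.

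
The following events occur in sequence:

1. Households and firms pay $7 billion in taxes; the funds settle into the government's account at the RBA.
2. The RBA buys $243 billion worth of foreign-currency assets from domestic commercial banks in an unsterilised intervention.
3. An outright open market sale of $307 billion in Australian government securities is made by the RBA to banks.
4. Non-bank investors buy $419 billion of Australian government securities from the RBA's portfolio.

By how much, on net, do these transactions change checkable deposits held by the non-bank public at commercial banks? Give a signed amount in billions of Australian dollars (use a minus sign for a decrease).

RBA balance sheet:
  Assets:      Securities −$726B, Foreign assets +$243B
  Liabilities: Bank reserves −$490B, Government deposits +$7B
Commercial banking system:
  Assets:      Reserves at CB −$490B, Securities +$307B, Foreign assets −$243B
  Liabilities: Checkable deposits −$426B
So the change in checkable deposits held by the non-bank public at commercial banks is -$426 billion.

-$426 billion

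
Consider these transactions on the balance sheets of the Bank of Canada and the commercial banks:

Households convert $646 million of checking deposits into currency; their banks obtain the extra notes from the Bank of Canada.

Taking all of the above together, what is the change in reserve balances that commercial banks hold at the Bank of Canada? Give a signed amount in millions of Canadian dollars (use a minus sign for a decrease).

Currency withdrawal $646 million: banks swap reserves for currency → −$646M.

-$646 million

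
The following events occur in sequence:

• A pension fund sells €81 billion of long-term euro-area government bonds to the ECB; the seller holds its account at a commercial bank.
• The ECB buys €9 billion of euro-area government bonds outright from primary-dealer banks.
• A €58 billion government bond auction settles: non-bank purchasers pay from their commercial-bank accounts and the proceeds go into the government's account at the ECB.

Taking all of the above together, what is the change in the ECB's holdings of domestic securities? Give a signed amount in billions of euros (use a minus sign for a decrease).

+€90 billion

Asset purchase (from non-banks) €81 billion: securities added to the ECB's portfolio → +€81B.
OMO purchase (from banks) €9 billion: securities added to the ECB's portfolio → +€9B.
Government account inflow €58 billion: the ECB's securities portfolio is untouched → 0.
Net: 81 + 9 + 0 = +€90 billion.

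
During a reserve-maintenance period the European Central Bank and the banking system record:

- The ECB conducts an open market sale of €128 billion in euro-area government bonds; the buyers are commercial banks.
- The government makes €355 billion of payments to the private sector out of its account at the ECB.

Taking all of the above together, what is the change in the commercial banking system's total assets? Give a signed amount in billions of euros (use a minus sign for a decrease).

+€355 billion

ECB balance sheet:
  Assets:      Securities −€128B
  Liabilities: Bank reserves +€227B, Government deposits −€355B
Commercial banking system:
  Assets:      Reserves at CB +€227B, Securities +€128B
  Liabilities: Checkable deposits +€355B
Change in total bank assets = +€355 billion.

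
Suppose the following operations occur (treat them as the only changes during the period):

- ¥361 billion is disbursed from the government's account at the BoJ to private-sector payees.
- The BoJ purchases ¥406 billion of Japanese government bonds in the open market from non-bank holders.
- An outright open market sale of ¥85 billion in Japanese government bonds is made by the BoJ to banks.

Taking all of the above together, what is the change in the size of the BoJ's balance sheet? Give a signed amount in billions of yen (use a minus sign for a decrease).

+¥321 billion

Government spending ¥361 billion: only the composition of liabilities changes → 0.
Asset purchase (from non-banks) ¥406 billion: a BoJ asset is acquired → +¥406B.
OMO sale (to banks) ¥85 billion: a BoJ asset is shed → −¥85B.
Net: 0 + 406 − 85 = +¥321 billion.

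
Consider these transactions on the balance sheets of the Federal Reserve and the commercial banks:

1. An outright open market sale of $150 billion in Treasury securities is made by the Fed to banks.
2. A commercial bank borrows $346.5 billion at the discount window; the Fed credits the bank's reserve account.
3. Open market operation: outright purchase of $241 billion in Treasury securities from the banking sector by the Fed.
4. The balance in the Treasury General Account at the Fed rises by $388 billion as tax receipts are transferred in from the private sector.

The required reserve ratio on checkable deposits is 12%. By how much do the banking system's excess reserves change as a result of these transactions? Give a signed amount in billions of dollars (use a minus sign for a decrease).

OMO sale (to banks) $150 billion: reserves −$150B, deposits 0.
Discount-window loan $346.5 billion: reserves +$346.5B, deposits 0.
OMO purchase (from banks) $241 billion: reserves +$241B, deposits 0.
Government account inflow $388 billion: reserves −$388B, deposits −$388B.
Totals: Δreserves = +$49.5B, Δdeposits = −$388B.
Δrequired reserves = 12% × −$388B = −$46.56B.
Δexcess reserves = Δreserves − Δrequired = +$49.5B − (−$46.56B) = +$96.06 billion.

+$96.06 billion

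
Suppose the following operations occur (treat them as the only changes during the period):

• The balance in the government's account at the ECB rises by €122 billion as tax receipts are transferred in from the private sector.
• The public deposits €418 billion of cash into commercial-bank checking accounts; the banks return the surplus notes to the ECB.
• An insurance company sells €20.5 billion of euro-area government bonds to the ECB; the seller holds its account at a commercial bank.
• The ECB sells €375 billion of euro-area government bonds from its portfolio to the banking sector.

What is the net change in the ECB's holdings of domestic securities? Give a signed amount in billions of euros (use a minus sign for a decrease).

-€354.5 billion

Government account inflow €122 billion: the ECB's securities portfolio is untouched → 0.
Currency deposit €418 billion: the ECB's securities portfolio is untouched → 0.
Asset purchase (from non-banks) €20.5 billion: securities added to the ECB's portfolio → +€20.5B.
OMO sale (to banks) €375 billion: securities removed from the ECB's portfolio → −€375B.
Net: 0 + 0 + 20.5 − 375 = -€354.5 billion.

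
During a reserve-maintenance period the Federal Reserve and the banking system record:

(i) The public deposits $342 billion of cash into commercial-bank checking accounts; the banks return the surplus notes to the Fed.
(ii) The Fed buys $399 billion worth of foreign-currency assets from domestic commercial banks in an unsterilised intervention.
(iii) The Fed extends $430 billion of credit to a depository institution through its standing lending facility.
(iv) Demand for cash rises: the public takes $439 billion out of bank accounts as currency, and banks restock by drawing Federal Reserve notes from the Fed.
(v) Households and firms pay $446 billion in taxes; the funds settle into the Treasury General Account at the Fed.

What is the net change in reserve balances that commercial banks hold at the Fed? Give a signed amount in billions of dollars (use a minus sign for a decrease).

Currency deposit $342 billion: returned notes are swapped for reserve credit → +$342B.
FX purchase $399 billion: the Fed pays by crediting reserve accounts → +$399B.
Discount-window loan $430 billion: the loan is credited to the bank's reserve account → +$430B.
Currency withdrawal $439 billion: banks swap reserves for currency → −$439B.
Government account inflow $446 billion: funds move from bank reserves into the government account → −$446B.
Net: 342 + 399 + 430 − 439 − 446 = +$286 billion.

+$286 billion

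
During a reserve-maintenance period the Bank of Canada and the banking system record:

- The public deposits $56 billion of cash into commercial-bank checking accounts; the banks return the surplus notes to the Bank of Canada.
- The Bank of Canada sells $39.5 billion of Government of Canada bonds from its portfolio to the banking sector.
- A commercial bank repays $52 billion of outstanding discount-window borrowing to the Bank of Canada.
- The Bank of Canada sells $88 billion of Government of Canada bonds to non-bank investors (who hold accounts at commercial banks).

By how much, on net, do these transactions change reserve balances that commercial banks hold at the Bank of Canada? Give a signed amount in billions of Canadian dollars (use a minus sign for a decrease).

-$123.5 billion

Bank of Canada balance sheet:
  Assets:      Securities −$127.5B, Loans to banks −$52B
  Liabilities: Bank reserves −$123.5B, Currency in circulation −$56B
So the change in reserve balances that commercial banks hold at the Bank of Canada is -$123.5 billion.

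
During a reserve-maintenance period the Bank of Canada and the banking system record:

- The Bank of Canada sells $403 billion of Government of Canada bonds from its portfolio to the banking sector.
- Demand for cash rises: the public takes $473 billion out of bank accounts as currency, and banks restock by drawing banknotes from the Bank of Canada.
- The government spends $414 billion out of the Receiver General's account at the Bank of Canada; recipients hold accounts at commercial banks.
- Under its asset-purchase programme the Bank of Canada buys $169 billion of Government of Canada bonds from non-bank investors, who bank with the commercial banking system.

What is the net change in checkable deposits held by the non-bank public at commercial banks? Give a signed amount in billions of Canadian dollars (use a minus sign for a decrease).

+$110 billion

OMO sale (to banks) $403 billion: the counterparty is a bank, so public deposits are unchanged → 0.
Currency withdrawal $473 billion: non-bank counterparties' bank balances fall → −$473B.
Government spending $414 billion: non-bank counterparties' bank balances rise → +$414B.
Asset purchase (from non-banks) $169 billion: non-bank counterparties' bank balances rise → +$169B.
Net: 0 − 473 + 414 + 169 = +$110 billion.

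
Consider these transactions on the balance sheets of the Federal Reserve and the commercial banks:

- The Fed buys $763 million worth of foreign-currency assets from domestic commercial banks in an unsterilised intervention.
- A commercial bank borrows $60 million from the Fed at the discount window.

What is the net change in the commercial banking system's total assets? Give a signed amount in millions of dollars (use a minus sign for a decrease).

Fed balance sheet:
  Assets:      Loans to banks +$60M, Foreign assets +$763M
  Liabilities: Bank reserves +$823M
Commercial banking system:
  Assets:      Reserves at CB +$823M, Foreign assets −$763M
  Liabilities: Borrowings from CB +$60M
Change in total bank assets = +$60 million.

+$60 million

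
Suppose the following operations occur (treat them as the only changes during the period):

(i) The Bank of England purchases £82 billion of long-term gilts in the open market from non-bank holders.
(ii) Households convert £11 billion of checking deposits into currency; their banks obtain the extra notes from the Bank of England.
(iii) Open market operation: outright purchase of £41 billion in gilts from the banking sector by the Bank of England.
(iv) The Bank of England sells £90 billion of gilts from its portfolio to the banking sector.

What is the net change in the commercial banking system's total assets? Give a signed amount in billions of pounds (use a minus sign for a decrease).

Bank of England balance sheet:
  Assets:      Securities +£33B
  Liabilities: Bank reserves +£22B, Currency in circulation +£11B
Commercial banking system:
  Assets:      Reserves at CB +£22B, Securities +£49B
  Liabilities: Checkable deposits +£71B
Change in total bank assets = +£71 billion.

+£71 billion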